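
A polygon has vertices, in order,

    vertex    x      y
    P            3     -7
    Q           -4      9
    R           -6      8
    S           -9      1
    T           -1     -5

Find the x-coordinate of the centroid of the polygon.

-325/93

Apply the surveyor's formula. First the cross-terms c_i = x_i·y_{i+1} − x_{i+1}·y_i:
  -1, 22, 66, 46, 22  ⇒  2A = 155, A = 77.5.
Then Σ (x_i + x_{i+1})·c_i = -1625, so x̄ = -1625 / (6·77.5) = -325/93.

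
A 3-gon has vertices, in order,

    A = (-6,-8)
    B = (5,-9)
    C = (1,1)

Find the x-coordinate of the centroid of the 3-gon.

Apply the shoelace formula. First the cross-terms c_i = x_i·y_{i+1} − x_{i+1}·y_i:
  94, 14, -2  ⇒  2A = 106, A = 53.
Then Σ (x_i + x_{i+1})·c_i = 0, so x̄ = 0 / (6·53) = 0.

0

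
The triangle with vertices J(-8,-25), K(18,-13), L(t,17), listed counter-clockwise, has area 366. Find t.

Write out the shoelace sum; only the two edges meeting at L involve t:
2·Area = [(18·17 − t·(-13)) + (t·(-25) − (-8)·17)] + 554
       = -12·t + 996 = 732
⇒ t = 22.

22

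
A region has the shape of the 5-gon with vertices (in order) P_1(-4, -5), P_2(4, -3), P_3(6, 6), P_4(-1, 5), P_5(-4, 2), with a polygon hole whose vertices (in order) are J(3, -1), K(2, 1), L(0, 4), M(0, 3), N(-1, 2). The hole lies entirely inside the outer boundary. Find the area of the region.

72.5

Outer boundary:
Apply the shoelace formula: 2A = Σ (x_i·y_{i+1} − x_{i+1}·y_i), indices taken mod 5.
Σ = (32) + (42) + (36) + (18) + (28) = 156
Area = |Σ|/2 = 78.
Hole:
Apply the shoelace (surveyor's) formula: 2A = Σ (x_i·y_{i+1} − x_{i+1}·y_i), indices taken mod 5.
Cross-terms: 5, 8, 0, 3, -5  ⇒  Σ = 11
Area = |Σ|/2 = 5.5.
Net area = 78 − 5.5 = 72.5.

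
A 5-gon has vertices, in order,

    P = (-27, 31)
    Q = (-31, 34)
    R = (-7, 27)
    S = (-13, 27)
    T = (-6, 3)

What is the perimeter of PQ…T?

96

|PQ| = √((-4)² + (3)²) = √25 = 5
|QR| = √((24)² + (-7)²) = √625 = 25
|RS| = √((-6)² + (0)²) = √36 = 6
|ST| = √((7)² + (-24)²) = √625 = 25
|TP| = √((-21)² + (28)²) = √1225 = 35
Perimeter = 5 + 25 + 6 + 25 + 35 = 96.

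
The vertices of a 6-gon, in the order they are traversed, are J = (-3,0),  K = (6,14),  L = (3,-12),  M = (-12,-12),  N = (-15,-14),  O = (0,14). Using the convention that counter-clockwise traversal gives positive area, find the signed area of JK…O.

Σ = (-42) + (-114) + (-180) + (-12) + (-210) + (42) = -516
Signed area = Σ/2 = -258 (negative ⇒ clockwise traversal).

-258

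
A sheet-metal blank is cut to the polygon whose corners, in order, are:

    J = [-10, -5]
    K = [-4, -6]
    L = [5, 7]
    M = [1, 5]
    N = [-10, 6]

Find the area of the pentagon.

113

J→K: (-10)(-6) − (-4)(-5) = 40
K→L: (-4)(7) − (5)(-6) = 2
L→M: (5)(5) − (1)(7) = 18
M→N: (1)(6) − (-10)(5) = 56
N→J: (-10)(-5) − (-10)(6) = 110
Σ = 226
Area = |Σ|/2 = 113.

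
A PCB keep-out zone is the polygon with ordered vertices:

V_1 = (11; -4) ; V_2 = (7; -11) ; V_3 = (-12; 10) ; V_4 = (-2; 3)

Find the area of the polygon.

98

Apply Gauss's area formula: 2A = Σ (x_i·y_{i+1} − x_{i+1}·y_i), indices taken mod 4.
Σ = (-93) + (-62) + (-16) + (-25) = -196
Area = |Σ|/2 = 98.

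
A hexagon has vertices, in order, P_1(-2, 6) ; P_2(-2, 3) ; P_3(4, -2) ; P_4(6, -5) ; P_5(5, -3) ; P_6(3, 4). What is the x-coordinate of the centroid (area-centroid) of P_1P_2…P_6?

215/156

Apply the surveyor's formula. First the cross-terms c_i = x_i·y_{i+1} − x_{i+1}·y_i:
  6, -8, -8, 7, 29, 26  ⇒  2A = 52, A = 26.
Then Σ (x_i + x_{i+1})·c_i = 215, so x̄ = 215 / (6·26) = 215/156.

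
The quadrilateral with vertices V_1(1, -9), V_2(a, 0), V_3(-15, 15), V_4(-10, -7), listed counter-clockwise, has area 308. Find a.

The doubled signed area Σ (x_i y_{i+1} − x_{i+1} y_i) is linear in a.
With a=0 it equals 352; the coefficient of a is 24 (from the two edges through V_2).
So 24·a + 352 = 2·308 = 616 ⇒ a = 11.

11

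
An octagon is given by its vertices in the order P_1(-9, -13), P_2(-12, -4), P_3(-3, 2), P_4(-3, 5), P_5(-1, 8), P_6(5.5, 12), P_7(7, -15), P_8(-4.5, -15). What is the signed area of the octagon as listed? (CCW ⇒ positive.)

-327.75

Apply the surveyor's formula: 2A = Σ (x_i·y_{i+1} − x_{i+1}·y_i), indices taken mod 8.
Σ = (-120) + (-36) + (-9) + (-19) + (-56) + (-166.5) + (-172.5) + (-76.5) = -655.5
Signed area = Σ/2 = -327.75 (negative ⇒ clockwise traversal).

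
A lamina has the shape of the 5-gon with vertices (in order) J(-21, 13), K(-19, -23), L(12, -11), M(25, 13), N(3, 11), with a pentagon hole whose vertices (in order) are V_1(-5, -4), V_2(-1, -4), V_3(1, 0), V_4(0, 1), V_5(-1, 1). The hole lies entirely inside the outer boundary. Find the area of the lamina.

1060.5

Outer boundary:
Apply Gauss's area formula: 2A = Σ (x_i·y_{i+1} − x_{i+1}·y_i), indices taken mod 5.
J→K: (-21)(-23) − (-19)(13) = 730
K→L: (-19)(-11) − (12)(-23) = 485
L→M: (12)(13) − (25)(-11) = 431
M→N: (25)(11) − (3)(13) = 236
N→J: (3)(13) − (-21)(11) = 270
Σ = 2152
Area = |Σ|/2 = 1076.
Hole:
Apply the shoelace formula: 2A = Σ (x_i·y_{i+1} − x_{i+1}·y_i), indices taken mod 5.
Σ = (16) + (4) + (1) + (1) + (9) = 31
Area = |Σ|/2 = 15.5.
Net area = 1076 − 15.5 = 1060.5.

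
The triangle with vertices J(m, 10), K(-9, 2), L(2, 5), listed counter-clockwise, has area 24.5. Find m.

Write out the shoelace sum; only the two edges meeting at J involve m:
2·Area = [(2·10 − m·5) + (m·2 − (-9)·10)] + -49
       = -3·m + 61 = 49
⇒ m = 4.

4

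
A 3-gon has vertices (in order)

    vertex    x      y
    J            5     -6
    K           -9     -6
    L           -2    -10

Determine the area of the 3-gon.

28

Σ = (-84) + (78) + (62) = 56
Area = |Σ|/2 = 28.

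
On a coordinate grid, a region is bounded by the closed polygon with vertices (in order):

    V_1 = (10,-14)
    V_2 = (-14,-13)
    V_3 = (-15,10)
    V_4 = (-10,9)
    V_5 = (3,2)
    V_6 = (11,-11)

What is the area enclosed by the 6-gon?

421

Apply the shoelace formula: 2A = Σ (x_i·y_{i+1} − x_{i+1}·y_i), indices taken mod 6.
Σ = (-326) + (-335) + (-35) + (-47) + (-55) + (-44) = -842
Area = |Σ|/2 = 421.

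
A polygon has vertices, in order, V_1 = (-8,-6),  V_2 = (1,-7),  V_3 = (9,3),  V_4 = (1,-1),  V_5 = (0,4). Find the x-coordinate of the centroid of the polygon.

-73/228

Apply the shoelace formula. First the cross-terms c_i = x_i·y_{i+1} − x_{i+1}·y_i:
  62, 66, -12, 4, 32  ⇒  2A = 152, A = 76.
Then Σ (x_i + x_{i+1})·c_i = -146, so x̄ = -146 / (6·76) = -73/228.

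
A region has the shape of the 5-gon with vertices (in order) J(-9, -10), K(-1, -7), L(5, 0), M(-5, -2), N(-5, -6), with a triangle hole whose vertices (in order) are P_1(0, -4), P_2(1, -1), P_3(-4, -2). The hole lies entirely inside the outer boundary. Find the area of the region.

Outer boundary:
Cross-terms: 53, 35, -10, 20, -4  ⇒  Σ = 94
Area = |Σ|/2 = 47.
Hole:
Apply the surveyor's formula: 2A = Σ (x_i·y_{i+1} − x_{i+1}·y_i), indices taken mod 3.
Σ = (4) + (-6) + (16) = 14
Area = |Σ|/2 = 7.
Net area = 47 − 7 = 40.

40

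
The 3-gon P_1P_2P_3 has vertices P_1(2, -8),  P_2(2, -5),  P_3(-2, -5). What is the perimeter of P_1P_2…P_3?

12

|P_1P_2| = √((0)² + (3)²) = √9 = 3
|P_2P_3| = √((-4)² + (0)²) = √16 = 4
|P_3P_1| = √((4)² + (-3)²) = √25 = 5
Perimeter = 3 + 4 + 5 = 12.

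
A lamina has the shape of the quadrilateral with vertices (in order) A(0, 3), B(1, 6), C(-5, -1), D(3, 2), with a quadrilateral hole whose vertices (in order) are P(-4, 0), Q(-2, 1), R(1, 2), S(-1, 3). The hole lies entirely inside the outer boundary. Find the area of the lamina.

Outer boundary:
A→B: (0)(6) − (1)(3) = -3
B→C: (1)(-1) − (-5)(6) = 29
C→D: (-5)(2) − (3)(-1) = -7
D→A: (3)(3) − (0)(2) = 9
Σ = 28
Area = |Σ|/2 = 14.
Hole:
Σ = (-4) + (-5) + (5) + (12) = 8
Area = |Σ|/2 = 4.
Net area = 14 − 4 = 10.

10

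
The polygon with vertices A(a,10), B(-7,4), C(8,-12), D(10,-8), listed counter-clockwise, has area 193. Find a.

Write out the shoelace sum; only the two edges meeting at A involve a:
2·Area = [(10·10 − a·(-8)) + (a·4 − (-7)·10)] + 108
       = 12·a + 278 = 386
⇒ a = 9.

9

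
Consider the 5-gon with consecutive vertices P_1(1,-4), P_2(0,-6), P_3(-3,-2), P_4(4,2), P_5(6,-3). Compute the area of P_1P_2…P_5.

33.5

Σ = (-6) + (-18) + (2) + (-24) + (-21) = -67
Area = |Σ|/2 = 33.5.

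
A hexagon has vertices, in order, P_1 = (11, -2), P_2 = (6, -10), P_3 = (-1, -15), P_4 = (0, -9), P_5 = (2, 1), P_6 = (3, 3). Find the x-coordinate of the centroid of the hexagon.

890/207

Apply the shoelace (surveyor's) formula. First the cross-terms c_i = x_i·y_{i+1} − x_{i+1}·y_i:
  -98, -100, 9, 18, 3, -39  ⇒  2A = -207, A = -103.5.
Then Σ (x_i + x_{i+1})·c_i = -2670, so x̄ = -2670 / (6·(-103.5)) = 890/207.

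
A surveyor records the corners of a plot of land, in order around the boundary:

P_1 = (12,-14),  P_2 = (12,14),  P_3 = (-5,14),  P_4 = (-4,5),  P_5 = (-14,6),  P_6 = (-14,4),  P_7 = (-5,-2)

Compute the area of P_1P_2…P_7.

410.5

Apply Gauss's area formula: 2A = Σ (x_i·y_{i+1} − x_{i+1}·y_i), indices taken mod 7.
Cross-terms: 336, 238, 31, 46, 28, 48, 94  ⇒  Σ = 821
Area = |Σ|/2 = 410.5.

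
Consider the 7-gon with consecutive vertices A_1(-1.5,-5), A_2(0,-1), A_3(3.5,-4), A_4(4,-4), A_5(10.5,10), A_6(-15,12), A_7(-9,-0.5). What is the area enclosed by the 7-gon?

262.375

A_1→A_2: (-1.5)(-1) − (0)(-5) = 1.5
A_2→A_3: (0)(-4) − (3.5)(-1) = 3.5
A_3→A_4: (3.5)(-4) − (4)(-4) = 2
A_4→A_5: (4)(10) − (10.5)(-4) = 82
A_5→A_6: (10.5)(12) − (-15)(10) = 276
A_6→A_7: (-15)(-0.5) − (-9)(12) = 115.5
A_7→A_1: (-9)(-5) − (-1.5)(-0.5) = 44.25
Σ = 524.75
Area = |Σ|/2 = 262.375.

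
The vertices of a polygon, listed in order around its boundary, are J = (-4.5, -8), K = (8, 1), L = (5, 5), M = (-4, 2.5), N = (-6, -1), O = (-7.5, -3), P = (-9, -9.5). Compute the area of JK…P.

115

J→K: (-4.5)(1) − (8)(-8) = 59.5
K→L: (8)(5) − (5)(1) = 35
L→M: (5)(2.5) − (-4)(5) = 32.5
M→N: (-4)(-1) − (-6)(2.5) = 19
N→O: (-6)(-3) − (-7.5)(-1) = 10.5
O→P: (-7.5)(-9.5) − (-9)(-3) = 44.25
P→J: (-9)(-8) − (-4.5)(-9.5) = 29.25
Σ = 230
Area = |Σ|/2 = 115.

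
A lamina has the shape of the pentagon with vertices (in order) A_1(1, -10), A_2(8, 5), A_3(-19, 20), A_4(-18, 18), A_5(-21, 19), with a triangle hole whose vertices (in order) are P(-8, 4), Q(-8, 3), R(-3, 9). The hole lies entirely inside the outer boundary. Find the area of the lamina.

Outer boundary:
Σ = (85) + (255) + (18) + (36) + (191) = 585
Area = |Σ|/2 = 292.5.
Hole:
Apply the surveyor's formula: 2A = Σ (x_i·y_{i+1} − x_{i+1}·y_i), indices taken mod 3.
Cross-terms: 8, -63, 60  ⇒  Σ = 5
Area = |Σ|/2 = 2.5.
Net area = 292.5 − 2.5 = 290.

290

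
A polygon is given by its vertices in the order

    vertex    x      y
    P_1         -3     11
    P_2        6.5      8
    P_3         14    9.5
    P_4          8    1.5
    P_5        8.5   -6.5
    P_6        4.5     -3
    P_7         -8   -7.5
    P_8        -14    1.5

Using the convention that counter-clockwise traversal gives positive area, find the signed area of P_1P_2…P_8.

Apply the shoelace formula: 2A = Σ (x_i·y_{i+1} − x_{i+1}·y_i), indices taken mod 8.
P_1→P_2: (-3)(8) − (6.5)(11) = -95.5
P_2→P_3: (6.5)(9.5) − (14)(8) = -50.25
P_3→P_4: (14)(1.5) − (8)(9.5) = -55
P_4→P_5: (8)(-6.5) − (8.5)(1.5) = -64.75
P_5→P_6: (8.5)(-3) − (4.5)(-6.5) = 3.75
P_6→P_7: (4.5)(-7.5) − (-8)(-3) = -57.75
P_7→P_8: (-8)(1.5) − (-14)(-7.5) = -117
P_8→P_1: (-14)(11) − (-3)(1.5) = -149.5
Σ = -586
Signed area = Σ/2 = -293 (negative ⇒ clockwise traversal).

-293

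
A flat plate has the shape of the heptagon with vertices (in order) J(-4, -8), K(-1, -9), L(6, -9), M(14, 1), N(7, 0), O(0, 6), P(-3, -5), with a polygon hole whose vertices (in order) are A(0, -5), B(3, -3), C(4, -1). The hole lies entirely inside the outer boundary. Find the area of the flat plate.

138

Outer boundary:
Apply the shoelace (surveyor's) formula: 2A = Σ (x_i·y_{i+1} − x_{i+1}·y_i), indices taken mod 7.
J→K: (-4)(-9) − (-1)(-8) = 28
K→L: (-1)(-9) − (6)(-9) = 63
L→M: (6)(1) − (14)(-9) = 132
M→N: (14)(0) − (7)(1) = -7
N→O: (7)(6) − (0)(0) = 42
O→P: (0)(-5) − (-3)(6) = 18
P→J: (-3)(-8) − (-4)(-5) = 4
Σ = 280
Area = |Σ|/2 = 140.
Hole:
A→B: (0)(-3) − (3)(-5) = 15
B→C: (3)(-1) − (4)(-3) = 9
C→A: (4)(-5) − (0)(-1) = -20
Σ = 4
Area = |Σ|/2 = 2.
Net area = 140 − 2 = 138.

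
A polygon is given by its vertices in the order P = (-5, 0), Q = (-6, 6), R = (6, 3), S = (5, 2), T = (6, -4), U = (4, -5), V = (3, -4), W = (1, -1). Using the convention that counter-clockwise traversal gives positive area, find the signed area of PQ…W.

-69

Cross-terms: -30, -54, -3, -32, -14, -1, 1, -5  ⇒  Σ = -138
Signed area = Σ/2 = -69 (negative ⇒ clockwise traversal).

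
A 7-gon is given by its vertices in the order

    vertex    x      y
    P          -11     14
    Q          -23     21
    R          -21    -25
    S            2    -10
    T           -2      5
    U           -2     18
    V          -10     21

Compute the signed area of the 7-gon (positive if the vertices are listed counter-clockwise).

Apply the surveyor's formula: 2A = Σ (x_i·y_{i+1} − x_{i+1}·y_i), indices taken mod 7.
Cross-terms: 91, 1016, 260, -10, -26, 138, 91  ⇒  Σ = 1560
Signed area = Σ/2 = 780 (positive ⇒ counter-clockwise traversal).

780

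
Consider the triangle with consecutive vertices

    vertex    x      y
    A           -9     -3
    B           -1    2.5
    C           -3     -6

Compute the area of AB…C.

Apply Gauss's area formula: 2A = Σ (x_i·y_{i+1} − x_{i+1}·y_i), indices taken mod 3.
Σ = (-25.5) + (13.5) + (-45) = -57
Area = |Σ|/2 = 28.5.

28.5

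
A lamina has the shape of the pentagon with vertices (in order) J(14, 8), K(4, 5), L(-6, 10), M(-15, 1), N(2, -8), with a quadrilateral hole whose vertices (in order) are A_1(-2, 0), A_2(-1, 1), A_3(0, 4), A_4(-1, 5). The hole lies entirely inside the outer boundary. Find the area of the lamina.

Outer boundary:
Cross-terms: 38, 70, 144, 118, 128  ⇒  Σ = 498
Area = |Σ|/2 = 249.
Hole:
Σ = (-2) + (-4) + (4) + (10) = 8
Area = |Σ|/2 = 4.
Net area = 249 − 4 = 245.

245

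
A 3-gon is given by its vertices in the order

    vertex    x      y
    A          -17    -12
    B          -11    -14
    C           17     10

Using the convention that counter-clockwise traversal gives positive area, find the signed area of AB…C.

100

Apply Gauss's area formula: 2A = Σ (x_i·y_{i+1} − x_{i+1}·y_i), indices taken mod 3.
Cross-terms: 106, 128, -34  ⇒  Σ = 200
Signed area = Σ/2 = 100 (positive ⇒ counter-clockwise traversal).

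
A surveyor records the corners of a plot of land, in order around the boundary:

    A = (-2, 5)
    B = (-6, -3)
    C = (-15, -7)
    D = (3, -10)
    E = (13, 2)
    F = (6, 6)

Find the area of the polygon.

224

Apply the surveyor's formula: 2A = Σ (x_i·y_{i+1} − x_{i+1}·y_i), indices taken mod 6.
Σ = (36) + (-3) + (171) + (136) + (66) + (42) = 448
Area = |Σ|/2 = 224.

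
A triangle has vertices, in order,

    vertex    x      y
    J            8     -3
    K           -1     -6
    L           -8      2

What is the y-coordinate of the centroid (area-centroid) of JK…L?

Apply the shoelace formula. First the cross-terms c_i = x_i·y_{i+1} − x_{i+1}·y_i:
  -51, -50, 8  ⇒  2A = -93, A = -46.5.
Then Σ (y_i + y_{i+1})·c_i = 651, so ȳ = 651 / (6·(-46.5)) = -7/3.

-7/3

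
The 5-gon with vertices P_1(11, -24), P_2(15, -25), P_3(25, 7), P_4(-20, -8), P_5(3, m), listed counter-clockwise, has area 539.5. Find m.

Write out the shoelace sum; only the two edges meeting at P_5 involve m:
2·Area = [((-20)·m − 3·(-8)) + (3·(-24) − 11·m)] + 755
       = -31·m + 707 = 1079
⇒ m = -12.

-12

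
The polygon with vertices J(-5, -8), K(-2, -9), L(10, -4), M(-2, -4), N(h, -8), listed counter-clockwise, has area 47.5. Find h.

-10

The doubled signed area Σ (x_i y_{i+1} − x_{i+1} y_i) is linear in h.
With h=0 it equals 55; the coefficient of h is -4 (from the two edges through N).
So -4·h + 55 = 2·47.5 = 95 ⇒ h = -10.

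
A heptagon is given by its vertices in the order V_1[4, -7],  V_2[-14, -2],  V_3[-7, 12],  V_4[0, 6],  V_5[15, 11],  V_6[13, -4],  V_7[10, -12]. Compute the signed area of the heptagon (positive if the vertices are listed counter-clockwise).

-380.5

Σ = (-106) + (-182) + (-42) + (-90) + (-203) + (-116) + (-22) = -761
Signed area = Σ/2 = -380.5 (negative ⇒ clockwise traversal).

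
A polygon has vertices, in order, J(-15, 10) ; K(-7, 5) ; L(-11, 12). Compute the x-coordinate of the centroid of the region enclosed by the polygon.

-11

Apply the shoelace (surveyor's) formula. First the cross-terms c_i = x_i·y_{i+1} − x_{i+1}·y_i:
  -5, -29, 70  ⇒  2A = 36, A = 18.
Then Σ (x_i + x_{i+1})·c_i = -1188, so x̄ = -1188 / (6·18) = -11.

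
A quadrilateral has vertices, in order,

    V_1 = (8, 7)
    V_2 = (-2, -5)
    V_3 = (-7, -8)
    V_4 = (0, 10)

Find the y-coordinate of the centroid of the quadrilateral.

Apply the shoelace (surveyor's) formula. First the cross-terms c_i = x_i·y_{i+1} − x_{i+1}·y_i:
  -26, -19, -70, -80  ⇒  2A = -195, A = -97.5.
Then Σ (y_i + y_{i+1})·c_i = -1305, so ȳ = -1305 / (6·(-97.5)) = 29/13.

29/13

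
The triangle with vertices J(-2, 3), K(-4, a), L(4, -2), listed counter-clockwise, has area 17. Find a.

Write out the shoelace sum; only the two edges meeting at K involve a:
2·Area = [((-2)·a − (-4)·3) + ((-4)·(-2) − 4·a)] + 8
       = -6·a + 28 = 34
⇒ a = -1.

-1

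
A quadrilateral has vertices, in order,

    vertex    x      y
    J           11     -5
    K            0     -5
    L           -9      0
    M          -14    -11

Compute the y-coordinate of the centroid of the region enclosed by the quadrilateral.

Apply the shoelace (surveyor's) formula. First the cross-terms c_i = x_i·y_{i+1} − x_{i+1}·y_i:
  -55, -45, 99, 191  ⇒  2A = 190, A = 95.
Then Σ (y_i + y_{i+1})·c_i = -3370, so ȳ = -3370 / (6·95) = -337/57.

-337/57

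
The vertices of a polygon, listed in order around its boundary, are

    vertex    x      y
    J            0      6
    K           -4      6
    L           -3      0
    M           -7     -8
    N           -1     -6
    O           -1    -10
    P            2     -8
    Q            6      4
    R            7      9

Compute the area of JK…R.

128

Apply the shoelace (surveyor's) formula: 2A = Σ (x_i·y_{i+1} − x_{i+1}·y_i), indices taken mod 9.
Σ = (24) + (18) + (24) + (34) + (4) + (28) + (56) + (26) + (42) = 256
Area = |Σ|/2 = 128.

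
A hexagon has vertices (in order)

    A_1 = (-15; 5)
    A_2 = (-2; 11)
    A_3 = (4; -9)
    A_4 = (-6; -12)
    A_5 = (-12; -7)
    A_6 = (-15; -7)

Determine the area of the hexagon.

293

A_1→A_2: (-15)(11) − (-2)(5) = -155
A_2→A_3: (-2)(-9) − (4)(11) = -26
A_3→A_4: (4)(-12) − (-6)(-9) = -102
A_4→A_5: (-6)(-7) − (-12)(-12) = -102
A_5→A_6: (-12)(-7) − (-15)(-7) = -21
A_6→A_1: (-15)(5) − (-15)(-7) = -180
Σ = -586
Area = |Σ|/2 = 293.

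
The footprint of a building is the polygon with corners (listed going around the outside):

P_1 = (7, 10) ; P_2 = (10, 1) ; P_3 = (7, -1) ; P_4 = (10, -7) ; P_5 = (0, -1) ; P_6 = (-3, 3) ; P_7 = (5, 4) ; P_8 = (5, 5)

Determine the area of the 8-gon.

Σ = (-93) + (-17) + (-39) + (-10) + (-3) + (-27) + (5) + (15) = -169
Area = |Σ|/2 = 84.5.

84.5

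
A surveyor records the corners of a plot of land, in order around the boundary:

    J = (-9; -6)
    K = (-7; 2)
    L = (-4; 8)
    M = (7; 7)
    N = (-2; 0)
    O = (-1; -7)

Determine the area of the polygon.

Apply the shoelace formula: 2A = Σ (x_i·y_{i+1} − x_{i+1}·y_i), indices taken mod 6.
Σ = (-60) + (-48) + (-84) + (14) + (14) + (-57) = -221
Area = |Σ|/2 = 110.5.

110.5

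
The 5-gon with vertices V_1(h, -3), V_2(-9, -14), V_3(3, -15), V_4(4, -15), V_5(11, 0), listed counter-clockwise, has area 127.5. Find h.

3

The doubled signed area Σ (x_i y_{i+1} − x_{i+1} y_i) is linear in h.
With h=0 it equals 297; the coefficient of h is -14 (from the two edges through V_1).
So -14·h + 297 = 2·127.5 = 255 ⇒ h = 3.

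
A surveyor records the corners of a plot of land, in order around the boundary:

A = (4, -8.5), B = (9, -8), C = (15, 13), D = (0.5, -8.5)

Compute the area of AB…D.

88.625

Σ = (44.5) + (237) + (-134) + (29.75) = 177.25
Area = |Σ|/2 = 88.625.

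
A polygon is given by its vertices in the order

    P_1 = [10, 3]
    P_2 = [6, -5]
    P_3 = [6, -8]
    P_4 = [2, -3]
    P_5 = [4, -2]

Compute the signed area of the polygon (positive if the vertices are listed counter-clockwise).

-24

Σ = (-68) + (-18) + (-2) + (8) + (32) = -48
Signed area = Σ/2 = -24 (negative ⇒ clockwise traversal).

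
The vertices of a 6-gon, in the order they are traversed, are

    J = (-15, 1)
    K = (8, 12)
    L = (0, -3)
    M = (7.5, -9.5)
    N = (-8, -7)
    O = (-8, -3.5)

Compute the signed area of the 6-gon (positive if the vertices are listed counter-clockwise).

-203.25

Apply the shoelace (surveyor's) formula: 2A = Σ (x_i·y_{i+1} − x_{i+1}·y_i), indices taken mod 6.
Σ = (-188) + (-24) + (22.5) + (-128.5) + (-28) + (-60.5) = -406.5
Signed area = Σ/2 = -203.25 (negative ⇒ clockwise traversal).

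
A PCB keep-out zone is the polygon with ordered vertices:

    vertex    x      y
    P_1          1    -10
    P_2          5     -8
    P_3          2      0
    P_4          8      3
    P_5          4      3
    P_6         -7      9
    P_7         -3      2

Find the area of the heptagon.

87

Apply the surveyor's formula: 2A = Σ (x_i·y_{i+1} − x_{i+1}·y_i), indices taken mod 7.
Σ = (42) + (16) + (6) + (12) + (57) + (13) + (28) = 174
Area = |Σ|/2 = 87.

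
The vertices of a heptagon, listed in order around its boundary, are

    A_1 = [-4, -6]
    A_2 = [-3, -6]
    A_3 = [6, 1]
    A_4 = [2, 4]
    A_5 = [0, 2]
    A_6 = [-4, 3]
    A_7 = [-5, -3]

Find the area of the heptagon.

A_1→A_2: (-4)(-6) − (-3)(-6) = 6
A_2→A_3: (-3)(1) − (6)(-6) = 33
A_3→A_4: (6)(4) − (2)(1) = 22
A_4→A_5: (2)(2) − (0)(4) = 4
A_5→A_6: (0)(3) − (-4)(2) = 8
A_6→A_7: (-4)(-3) − (-5)(3) = 27
A_7→A_1: (-5)(-6) − (-4)(-3) = 18
Σ = 118
Area = |Σ|/2 = 59.

59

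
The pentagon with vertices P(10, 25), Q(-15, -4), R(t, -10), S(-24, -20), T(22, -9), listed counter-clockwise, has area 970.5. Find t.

Write out the shoelace sum; only the two edges meeting at R involve t:
2·Area = [((-15)·(-10) − t·(-4)) + (t·(-20) − (-24)·(-10))] + 1631
       = -16·t + 1541 = 1941
⇒ t = -25.

-25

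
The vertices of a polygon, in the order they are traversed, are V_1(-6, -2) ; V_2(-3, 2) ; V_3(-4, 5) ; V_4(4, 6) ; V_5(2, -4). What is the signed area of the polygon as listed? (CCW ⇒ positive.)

-62.5

Cross-terms: -18, -7, -44, -28, -28  ⇒  Σ = -125
Signed area = Σ/2 = -62.5 (negative ⇒ clockwise traversal).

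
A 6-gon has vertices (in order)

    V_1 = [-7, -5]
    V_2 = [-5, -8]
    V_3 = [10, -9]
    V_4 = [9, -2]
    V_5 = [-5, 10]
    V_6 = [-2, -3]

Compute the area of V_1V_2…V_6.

160.5

V_1→V_2: (-7)(-8) − (-5)(-5) = 31
V_2→V_3: (-5)(-9) − (10)(-8) = 125
V_3→V_4: (10)(-2) − (9)(-9) = 61
V_4→V_5: (9)(10) − (-5)(-2) = 80
V_5→V_6: (-5)(-3) − (-2)(10) = 35
V_6→V_1: (-2)(-5) − (-7)(-3) = -11
Σ = 321
Area = |Σ|/2 = 160.5.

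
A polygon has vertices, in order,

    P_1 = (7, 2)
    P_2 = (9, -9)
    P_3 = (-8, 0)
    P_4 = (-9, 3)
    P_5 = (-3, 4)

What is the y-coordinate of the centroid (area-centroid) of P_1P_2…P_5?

Apply Gauss's area formula. First the cross-terms c_i = x_i·y_{i+1} − x_{i+1}·y_i:
  -81, -72, -24, -27, -34  ⇒  2A = -238, A = -119.
Then Σ (y_i + y_{i+1})·c_i = 750, so ȳ = 750 / (6·(-119)) = -125/119.

-125/119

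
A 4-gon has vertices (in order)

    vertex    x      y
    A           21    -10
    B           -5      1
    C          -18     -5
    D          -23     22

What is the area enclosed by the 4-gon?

Apply the surveyor's formula: 2A = Σ (x_i·y_{i+1} − x_{i+1}·y_i), indices taken mod 4.
Cross-terms: -29, 43, -511, -232  ⇒  Σ = -729
Area = |Σ|/2 = 364.5.

364.5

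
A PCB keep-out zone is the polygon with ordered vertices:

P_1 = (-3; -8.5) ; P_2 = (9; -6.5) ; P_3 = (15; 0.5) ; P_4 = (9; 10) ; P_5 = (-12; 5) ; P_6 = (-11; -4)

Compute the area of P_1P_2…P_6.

Apply Gauss's area formula: 2A = Σ (x_i·y_{i+1} − x_{i+1}·y_i), indices taken mod 6.
Σ = (96) + (102) + (145.5) + (165) + (103) + (81.5) = 693
Area = |Σ|/2 = 346.5.

346.5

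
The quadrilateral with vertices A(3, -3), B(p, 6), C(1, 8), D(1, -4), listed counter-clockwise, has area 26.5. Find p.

4

The doubled signed area Σ (x_i y_{i+1} − x_{i+1} y_i) is linear in p.
With p=0 it equals 9; the coefficient of p is 11 (from the two edges through B).
So 11·p + 9 = 2·26.5 = 53 ⇒ p = 4.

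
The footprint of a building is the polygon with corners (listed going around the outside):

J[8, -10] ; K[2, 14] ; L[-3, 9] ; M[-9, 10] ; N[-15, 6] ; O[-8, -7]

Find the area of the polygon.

Apply Gauss's area formula: 2A = Σ (x_i·y_{i+1} − x_{i+1}·y_i), indices taken mod 6.
J→K: (8)(14) − (2)(-10) = 132
K→L: (2)(9) − (-3)(14) = 60
L→M: (-3)(10) − (-9)(9) = 51
M→N: (-9)(6) − (-15)(10) = 96
N→O: (-15)(-7) − (-8)(6) = 153
O→J: (-8)(-10) − (8)(-7) = 136
Σ = 628
Area = |Σ|/2 = 314.

314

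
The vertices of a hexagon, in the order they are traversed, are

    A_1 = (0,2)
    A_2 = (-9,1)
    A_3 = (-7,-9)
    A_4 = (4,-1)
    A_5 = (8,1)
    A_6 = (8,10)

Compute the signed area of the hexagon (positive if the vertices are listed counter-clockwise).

Apply the surveyor's formula: 2A = Σ (x_i·y_{i+1} − x_{i+1}·y_i), indices taken mod 6.
A_1→A_2: (0)(1) − (-9)(2) = 18
A_2→A_3: (-9)(-9) − (-7)(1) = 88
A_3→A_4: (-7)(-1) − (4)(-9) = 43
A_4→A_5: (4)(1) − (8)(-1) = 12
A_5→A_6: (8)(10) − (8)(1) = 72
A_6→A_1: (8)(2) − (0)(10) = 16
Σ = 249
Signed area = Σ/2 = 124.5 (positive ⇒ counter-clockwise traversal).

124.5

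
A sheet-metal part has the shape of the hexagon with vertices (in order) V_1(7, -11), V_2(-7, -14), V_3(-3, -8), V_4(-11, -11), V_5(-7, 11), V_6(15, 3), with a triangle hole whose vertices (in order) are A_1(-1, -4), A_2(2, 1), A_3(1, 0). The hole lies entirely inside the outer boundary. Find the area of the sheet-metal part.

392

Outer boundary:
Apply the shoelace (surveyor's) formula: 2A = Σ (x_i·y_{i+1} − x_{i+1}·y_i), indices taken mod 6.
Σ = (-175) + (14) + (-55) + (-198) + (-186) + (-186) = -786
Area = |Σ|/2 = 393.
Hole:
Apply the shoelace (surveyor's) formula: 2A = Σ (x_i·y_{i+1} − x_{i+1}·y_i), indices taken mod 3.
Σ = (7) + (-1) + (-4) = 2
Area = |Σ|/2 = 1.
Net area = 393 − 1 = 392.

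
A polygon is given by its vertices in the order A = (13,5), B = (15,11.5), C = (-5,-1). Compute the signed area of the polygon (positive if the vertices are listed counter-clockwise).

Apply the shoelace formula: 2A = Σ (x_i·y_{i+1} − x_{i+1}·y_i), indices taken mod 3.
A→B: (13)(11.5) − (15)(5) = 74.5
B→C: (15)(-1) − (-5)(11.5) = 42.5
C→A: (-5)(5) − (13)(-1) = -12
Σ = 105
Signed area = Σ/2 = 52.5 (positive ⇒ counter-clockwise traversal).

52.5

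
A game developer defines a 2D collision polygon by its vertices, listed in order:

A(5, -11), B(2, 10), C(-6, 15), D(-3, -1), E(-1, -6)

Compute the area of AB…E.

135.5

Cross-terms: 72, 90, 51, 17, 41  ⇒  Σ = 271
Area = |Σ|/2 = 135.5.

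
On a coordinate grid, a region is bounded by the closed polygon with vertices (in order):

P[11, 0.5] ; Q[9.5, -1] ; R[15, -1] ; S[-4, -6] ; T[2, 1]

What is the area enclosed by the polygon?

Apply Gauss's area formula: 2A = Σ (x_i·y_{i+1} − x_{i+1}·y_i), indices taken mod 5.
P→Q: (11)(-1) − (9.5)(0.5) = -15.75
Q→R: (9.5)(-1) − (15)(-1) = 5.5
R→S: (15)(-6) − (-4)(-1) = -94
S→T: (-4)(1) − (2)(-6) = 8
T→P: (2)(0.5) − (11)(1) = -10
Σ = -106.25
Area = |Σ|/2 = 53.125.

53.125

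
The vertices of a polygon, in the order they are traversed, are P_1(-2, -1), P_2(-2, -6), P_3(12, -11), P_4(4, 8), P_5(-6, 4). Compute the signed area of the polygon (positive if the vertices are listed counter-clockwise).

Apply the shoelace (surveyor's) formula: 2A = Σ (x_i·y_{i+1} − x_{i+1}·y_i), indices taken mod 5.
Σ = (10) + (94) + (140) + (64) + (14) = 322
Signed area = Σ/2 = 161 (positive ⇒ counter-clockwise traversal).

161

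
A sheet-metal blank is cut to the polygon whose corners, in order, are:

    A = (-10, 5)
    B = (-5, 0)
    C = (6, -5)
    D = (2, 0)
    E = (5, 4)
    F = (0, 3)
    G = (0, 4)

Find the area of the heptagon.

Apply the shoelace (surveyor's) formula: 2A = Σ (x_i·y_{i+1} − x_{i+1}·y_i), indices taken mod 7.
Cross-terms: 25, 25, 10, 8, 15, 0, 40  ⇒  Σ = 123
Area = |Σ|/2 = 61.5.

61.5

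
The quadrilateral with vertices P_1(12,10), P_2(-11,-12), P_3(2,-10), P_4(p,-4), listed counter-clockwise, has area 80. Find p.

The doubled signed area Σ (x_i y_{i+1} − x_{i+1} y_i) is linear in p.
With p=0 it equals 140; the coefficient of p is 20 (from the two edges through P_4).
So 20·p + 140 = 2·80 = 160 ⇒ p = 1.

1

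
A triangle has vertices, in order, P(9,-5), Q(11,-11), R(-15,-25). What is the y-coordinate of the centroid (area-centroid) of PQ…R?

-41/3

Apply Gauss's area formula. First the cross-terms c_i = x_i·y_{i+1} − x_{i+1}·y_i:
  -44, -440, 300  ⇒  2A = -184, A = -92.
Then Σ (y_i + y_{i+1})·c_i = 7544, so ȳ = 7544 / (6·(-92)) = -41/3.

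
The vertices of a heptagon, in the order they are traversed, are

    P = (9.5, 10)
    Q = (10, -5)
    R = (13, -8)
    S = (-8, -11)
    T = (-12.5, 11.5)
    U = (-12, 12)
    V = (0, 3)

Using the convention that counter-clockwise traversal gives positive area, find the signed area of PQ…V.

Apply Gauss's area formula: 2A = Σ (x_i·y_{i+1} − x_{i+1}·y_i), indices taken mod 7.
Σ = (-147.5) + (-15) + (-207) + (-229.5) + (-12) + (-36) + (-28.5) = -675.5
Signed area = Σ/2 = -337.75 (negative ⇒ clockwise traversal).

-337.75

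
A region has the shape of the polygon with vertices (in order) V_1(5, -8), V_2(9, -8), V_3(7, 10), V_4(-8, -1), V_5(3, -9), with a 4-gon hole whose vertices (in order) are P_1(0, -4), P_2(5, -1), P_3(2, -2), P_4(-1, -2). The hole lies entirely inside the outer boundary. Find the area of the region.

168.5

Outer boundary:
Σ = (32) + (146) + (73) + (75) + (21) = 347
Area = |Σ|/2 = 173.5.
Hole:
Σ = (20) + (-8) + (-6) + (4) = 10
Area = |Σ|/2 = 5.
Net area = 173.5 − 5 = 168.5.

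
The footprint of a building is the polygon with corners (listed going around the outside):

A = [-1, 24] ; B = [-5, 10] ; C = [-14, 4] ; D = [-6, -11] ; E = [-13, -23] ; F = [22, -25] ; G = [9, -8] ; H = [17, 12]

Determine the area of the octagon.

973.5

Σ = (110) + (120) + (178) + (-5) + (831) + (49) + (244) + (420) = 1947
Area = |Σ|/2 = 973.5.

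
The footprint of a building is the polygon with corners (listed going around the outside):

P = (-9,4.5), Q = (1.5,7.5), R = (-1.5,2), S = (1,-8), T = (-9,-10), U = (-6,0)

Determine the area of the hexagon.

109.5

Apply Gauss's area formula: 2A = Σ (x_i·y_{i+1} − x_{i+1}·y_i), indices taken mod 6.
Cross-terms: -74.25, 14.25, 10, -82, -60, -27  ⇒  Σ = -219
Area = |Σ|/2 = 109.5.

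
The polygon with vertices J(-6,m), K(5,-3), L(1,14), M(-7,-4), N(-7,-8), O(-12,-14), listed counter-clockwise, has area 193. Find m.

The doubled signed area Σ (x_i y_{i+1} − x_{i+1} y_i) is linear in m.
With m=0 it equals 131; the coefficient of m is -17 (from the two edges through J).
So -17·m + 131 = 2·193 = 386 ⇒ m = -15.

-15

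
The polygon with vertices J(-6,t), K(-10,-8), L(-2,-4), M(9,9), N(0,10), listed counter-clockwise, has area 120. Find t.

0

The doubled signed area Σ (x_i y_{i+1} − x_{i+1} y_i) is linear in t.
With t=0 it equals 240; the coefficient of t is 10 (from the two edges through J).
So 10·t + 240 = 2·120 = 240 ⇒ t = 0.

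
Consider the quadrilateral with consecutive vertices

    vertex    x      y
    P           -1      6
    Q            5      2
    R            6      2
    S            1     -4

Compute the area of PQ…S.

29

Apply the shoelace (surveyor's) formula: 2A = Σ (x_i·y_{i+1} − x_{i+1}·y_i), indices taken mod 4.
P→Q: (-1)(2) − (5)(6) = -32
Q→R: (5)(2) − (6)(2) = -2
R→S: (6)(-4) − (1)(2) = -26
S→P: (1)(6) − (-1)(-4) = 2
Σ = -58
Area = |Σ|/2 = 29.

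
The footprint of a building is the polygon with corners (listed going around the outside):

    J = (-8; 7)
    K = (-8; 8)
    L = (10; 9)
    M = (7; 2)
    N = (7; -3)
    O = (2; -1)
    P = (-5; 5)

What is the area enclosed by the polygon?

J→K: (-8)(8) − (-8)(7) = -8
K→L: (-8)(9) − (10)(8) = -152
L→M: (10)(2) − (7)(9) = -43
M→N: (7)(-3) − (7)(2) = -35
N→O: (7)(-1) − (2)(-3) = -1
O→P: (2)(5) − (-5)(-1) = 5
P→J: (-5)(7) − (-8)(5) = 5
Σ = -229
Area = |Σ|/2 = 114.5.

114.5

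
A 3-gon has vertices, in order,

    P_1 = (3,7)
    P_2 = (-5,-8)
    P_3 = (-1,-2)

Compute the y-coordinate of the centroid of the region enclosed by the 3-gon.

-1

Apply the surveyor's formula. First the cross-terms c_i = x_i·y_{i+1} − x_{i+1}·y_i:
  11, 2, -1  ⇒  2A = 12, A = 6.
Then Σ (y_i + y_{i+1})·c_i = -36, so ȳ = -36 / (6·6) = -1.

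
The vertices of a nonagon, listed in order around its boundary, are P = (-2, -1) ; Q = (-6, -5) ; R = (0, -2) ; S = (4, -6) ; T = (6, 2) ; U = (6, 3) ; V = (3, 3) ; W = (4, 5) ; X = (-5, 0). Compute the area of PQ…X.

Cross-terms: 4, 12, 8, 44, 6, 9, 3, 25, 5  ⇒  Σ = 116
Area = |Σ|/2 = 58.

58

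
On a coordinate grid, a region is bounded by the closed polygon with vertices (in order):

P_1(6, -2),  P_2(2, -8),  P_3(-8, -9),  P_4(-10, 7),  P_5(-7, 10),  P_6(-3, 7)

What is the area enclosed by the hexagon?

189

Apply the shoelace (surveyor's) formula: 2A = Σ (x_i·y_{i+1} − x_{i+1}·y_i), indices taken mod 6.
Σ = (-44) + (-82) + (-146) + (-51) + (-19) + (-36) = -378
Area = |Σ|/2 = 189.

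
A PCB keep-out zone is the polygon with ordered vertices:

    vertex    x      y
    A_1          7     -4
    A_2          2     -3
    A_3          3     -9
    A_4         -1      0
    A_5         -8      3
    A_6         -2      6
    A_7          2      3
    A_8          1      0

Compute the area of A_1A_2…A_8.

Apply Gauss's area formula: 2A = Σ (x_i·y_{i+1} − x_{i+1}·y_i), indices taken mod 8.
Σ = (-13) + (-9) + (-9) + (-3) + (-42) + (-18) + (-3) + (-4) = -101
Area = |Σ|/2 = 50.5.

50.5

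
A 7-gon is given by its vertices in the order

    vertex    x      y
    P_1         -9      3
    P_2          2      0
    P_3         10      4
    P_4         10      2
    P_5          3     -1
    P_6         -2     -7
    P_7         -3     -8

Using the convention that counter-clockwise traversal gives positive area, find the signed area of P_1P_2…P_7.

Σ = (-6) + (8) + (-20) + (-16) + (-23) + (-5) + (-81) = -143
Signed area = Σ/2 = -71.5 (negative ⇒ clockwise traversal).

-71.5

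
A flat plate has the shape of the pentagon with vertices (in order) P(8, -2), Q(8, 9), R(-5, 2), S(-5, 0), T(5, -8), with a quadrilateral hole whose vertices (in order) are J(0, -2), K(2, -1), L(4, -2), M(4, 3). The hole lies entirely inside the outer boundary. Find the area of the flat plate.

Outer boundary:
Σ = (88) + (61) + (10) + (40) + (54) = 253
Area = |Σ|/2 = 126.5.
Hole:
J→K: (0)(-1) − (2)(-2) = 4
K→L: (2)(-2) − (4)(-1) = 0
L→M: (4)(3) − (4)(-2) = 20
M→J: (4)(-2) − (0)(3) = -8
Σ = 16
Area = |Σ|/2 = 8.
Net area = 126.5 − 8 = 118.5.

118.5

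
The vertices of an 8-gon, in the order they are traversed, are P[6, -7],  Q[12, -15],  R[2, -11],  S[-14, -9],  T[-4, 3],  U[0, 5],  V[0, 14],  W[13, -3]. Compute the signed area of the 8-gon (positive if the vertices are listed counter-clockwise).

Apply the shoelace (surveyor's) formula: 2A = Σ (x_i·y_{i+1} − x_{i+1}·y_i), indices taken mod 8.
Σ = (-6) + (-102) + (-172) + (-78) + (-20) + (0) + (-182) + (-73) = -633
Signed area = Σ/2 = -316.5 (negative ⇒ clockwise traversal).

-316.5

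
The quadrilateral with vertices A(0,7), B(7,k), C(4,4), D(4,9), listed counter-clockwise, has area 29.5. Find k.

-8

The doubled signed area Σ (x_i y_{i+1} − x_{i+1} y_i) is linear in k.
With k=0 it equals 27; the coefficient of k is -4 (from the two edges through B).
So -4·k + 27 = 2·29.5 = 59 ⇒ k = -8.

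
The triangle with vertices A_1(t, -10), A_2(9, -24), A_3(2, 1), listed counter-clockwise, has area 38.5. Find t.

2

The doubled signed area Σ (x_i y_{i+1} − x_{i+1} y_i) is linear in t.
With t=0 it equals 127; the coefficient of t is -25 (from the two edges through A_1).
So -25·t + 127 = 2·38.5 = 77 ⇒ t = 2.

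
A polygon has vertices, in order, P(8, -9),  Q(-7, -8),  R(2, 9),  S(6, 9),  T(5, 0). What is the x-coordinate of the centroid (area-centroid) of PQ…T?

Apply the shoelace (surveyor's) formula. First the cross-terms c_i = x_i·y_{i+1} − x_{i+1}·y_i:
  -127, -47, -36, -45, -45  ⇒  2A = -300, A = -150.
Then Σ (x_i + x_{i+1})·c_i = -1260, so x̄ = -1260 / (6·(-150)) = 1.4.

1.4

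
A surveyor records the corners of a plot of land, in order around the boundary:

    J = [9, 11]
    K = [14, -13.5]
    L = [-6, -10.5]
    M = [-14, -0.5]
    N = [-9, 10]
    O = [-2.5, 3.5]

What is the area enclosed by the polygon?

Apply Gauss's area formula: 2A = Σ (x_i·y_{i+1} − x_{i+1}·y_i), indices taken mod 6.
Σ = (-275.5) + (-228) + (-144) + (-144.5) + (-6.5) + (-59) = -857.5
Area = |Σ|/2 = 428.75.

428.75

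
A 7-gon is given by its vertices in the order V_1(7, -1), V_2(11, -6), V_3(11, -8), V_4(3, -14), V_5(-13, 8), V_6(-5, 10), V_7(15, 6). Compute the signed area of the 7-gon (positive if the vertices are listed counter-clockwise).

V_1→V_2: (7)(-6) − (11)(-1) = -31
V_2→V_3: (11)(-8) − (11)(-6) = -22
V_3→V_4: (11)(-14) − (3)(-8) = -130
V_4→V_5: (3)(8) − (-13)(-14) = -158
V_5→V_6: (-13)(10) − (-5)(8) = -90
V_6→V_7: (-5)(6) − (15)(10) = -180
V_7→V_1: (15)(-1) − (7)(6) = -57
Σ = -668
Signed area = Σ/2 = -334 (negative ⇒ clockwise traversal).

-334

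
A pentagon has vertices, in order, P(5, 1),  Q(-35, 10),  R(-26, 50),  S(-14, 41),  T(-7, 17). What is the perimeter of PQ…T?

142

|PQ| = √((-40)² + (9)²) = √1681 = 41
|QR| = √((9)² + (40)²) = √1681 = 41
|RS| = √((12)² + (-9)²) = √225 = 15
|ST| = √((7)² + (-24)²) = √625 = 25
|TP| = √((12)² + (-16)²) = √400 = 20
Perimeter = 41 + 41 + 15 + 25 + 20 = 142.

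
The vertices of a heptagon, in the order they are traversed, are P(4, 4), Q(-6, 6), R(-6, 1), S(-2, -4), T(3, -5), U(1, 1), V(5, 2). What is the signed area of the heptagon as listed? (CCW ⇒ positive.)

71.5

Apply the shoelace formula: 2A = Σ (x_i·y_{i+1} − x_{i+1}·y_i), indices taken mod 7.
Σ = (48) + (30) + (26) + (22) + (8) + (-3) + (12) = 143
Signed area = Σ/2 = 71.5 (positive ⇒ counter-clockwise traversal).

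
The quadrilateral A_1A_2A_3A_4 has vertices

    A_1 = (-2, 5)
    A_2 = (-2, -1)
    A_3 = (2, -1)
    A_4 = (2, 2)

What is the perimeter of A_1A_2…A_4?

|A_1A_2| = √((0)² + (-6)²) = √36 = 6
|A_2A_3| = √((4)² + (0)²) = √16 = 4
|A_3A_4| = √((0)² + (3)²) = √9 = 3
|A_4A_1| = √((-4)² + (3)²) = √25 = 5
Perimeter = 6 + 4 + 3 + 5 = 18.

18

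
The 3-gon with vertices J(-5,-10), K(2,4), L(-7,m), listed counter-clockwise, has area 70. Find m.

Write out the shoelace sum; only the two edges meeting at L involve m:
2·Area = [(2·m − (-7)·4) + ((-7)·(-10) − (-5)·m)] + 0
       = 7·m + 98 = 140
⇒ m = 6.

6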